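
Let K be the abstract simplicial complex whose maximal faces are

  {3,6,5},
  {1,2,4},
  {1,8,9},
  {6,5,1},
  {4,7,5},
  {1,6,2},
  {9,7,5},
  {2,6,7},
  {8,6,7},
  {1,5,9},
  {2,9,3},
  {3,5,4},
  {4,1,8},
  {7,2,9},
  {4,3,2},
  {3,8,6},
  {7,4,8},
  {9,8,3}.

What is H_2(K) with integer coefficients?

We work with the vertex ordering 1 < 2 < 3 < 4 < 5 < 6 < 7 < 8 < 9. The simplices of K, each written with vertices in increasing order, are:

  0-simplices (9): [1], [2], [3], [4], [5], [6], [7], [8], [9]
  1-simplices (27): (27 of them)
  2-simplices (18): [1,2,4], [1,2,6], [1,4,8], [1,5,6], [1,5,9], [1,8,9], [2,3,4], [2,3,9], [2,6,7], [2,7,9], [3,4,5], [3,5,6], [3,6,8], [3,8,9], [4,5,7], [4,7,8], [5,7,9], [6,7,8]

Hence C_0 ≅ Z^9, C_1 ≅ Z^27, C_2 ≅ Z^18.

Boundary ∂_1: C_1 → C_0 is given by ∂[p,q] = [q] − [p]. For instance
  ∂[6,7] = [7] − [6].
The resulting 9×27 matrix has rank 8, and its Smith normal form has invariant factors (1,1,1,1,1,1,1,1).

Boundary ∂_2: C_2 → C_1 acts by ∂[p,q,r] = [q,r] − [p,r] + [p,q]. For instance
  ∂[3,8,9] = [8,9] − [3,9] + [3,8],
  ∂[5,7,9] = [7,9] − [5,9] + [5,7].
The 27×18 boundary matrix has rank 17 and Smith normal form diag(1,1,1,1,1,1,1,1,1,1,1,1,1,1,1,1,1).

Computing H_k = (kernel of ∂_k) / (image of ∂_{k+1}):

  H_2: rank ker ∂_2 − rank ∂_3 = (18 − 17) − 0 = 1, and there is no ∂_3, so H_2 ≅ Z.

(K is a triangulation of the torus T^2.)

H_2 = Z.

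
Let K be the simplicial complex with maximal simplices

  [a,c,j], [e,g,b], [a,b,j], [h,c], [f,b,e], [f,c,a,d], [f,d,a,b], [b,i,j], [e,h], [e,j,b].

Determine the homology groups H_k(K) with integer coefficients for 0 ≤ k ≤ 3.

H_0 ≅ Z,  H_1 ≅ Z,  H_2 = 0,  H_3 = 0.

K has 10 vertices, 21 edges, 13 triangles, 2 3-simplices.
rank ∂_0 = 0, rank ∂_1 = 9 ⇒ b_0 = 10 − 0 − 9 = 1; all invariant factors of ∂_1 are 1 so no torsion. So H_0 ≅ Z.
rank ∂_1 = 9, rank ∂_2 = 11 ⇒ b_1 = 21 − 9 − 11 = 1; all invariant factors of ∂_2 are 1 so no torsion. So H_1 ≅ Z.
rank ∂_2 = 11, rank ∂_3 = 2 ⇒ b_2 = 13 − 11 − 2 = 0; all invariant factors of ∂_3 are 1 so no torsion. So H_2 ≅ 0.
rank ∂_3 = 2, rank ∂_4 = 0 ⇒ b_3 = 2 − 2 − 0 = 0. So H_3 ≅ 0.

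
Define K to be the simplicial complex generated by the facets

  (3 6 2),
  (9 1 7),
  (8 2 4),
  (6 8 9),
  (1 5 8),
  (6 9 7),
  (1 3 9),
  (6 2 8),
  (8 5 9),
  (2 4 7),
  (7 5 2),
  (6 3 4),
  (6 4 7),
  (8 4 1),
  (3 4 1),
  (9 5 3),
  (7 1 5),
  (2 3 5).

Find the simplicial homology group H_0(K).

H_0 ≅ Z.

K has 9 vertices, 27 edges, 18 triangles.
rank ∂_0 = 0, rank ∂_1 = 8 ⇒ b_0 = 9 − 0 − 8 = 1; all invariant factors of ∂_1 are 1 so no torsion. So H_0 = Z.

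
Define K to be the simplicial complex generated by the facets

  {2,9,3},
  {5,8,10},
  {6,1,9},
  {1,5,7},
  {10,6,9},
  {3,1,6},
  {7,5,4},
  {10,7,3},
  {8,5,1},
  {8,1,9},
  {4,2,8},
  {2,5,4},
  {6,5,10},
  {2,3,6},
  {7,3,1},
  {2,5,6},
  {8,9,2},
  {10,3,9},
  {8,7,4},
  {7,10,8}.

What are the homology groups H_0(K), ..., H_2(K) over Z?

K has 10 vertices, 30 edges, 20 triangles.
rank ∂_0 = 0, rank ∂_1 = 9 ⇒ b_0 = 10 − 0 − 9 = 1; all invariant factors of ∂_1 are 1 so no torsion. So H_0 = Z.
rank ∂_1 = 9, rank ∂_2 = 20 ⇒ b_1 = 30 − 9 − 20 = 1; ∂_2 has invariant factor(s) [2] giving torsion. So H_1 = Z × Z/2.
rank ∂_2 = 20, rank ∂_3 = 0 ⇒ b_2 = 20 − 20 − 0 = 0. So H_2 = 0.

H_0 = Z,  H_1 = Z × Z/2,  H_2 = 0.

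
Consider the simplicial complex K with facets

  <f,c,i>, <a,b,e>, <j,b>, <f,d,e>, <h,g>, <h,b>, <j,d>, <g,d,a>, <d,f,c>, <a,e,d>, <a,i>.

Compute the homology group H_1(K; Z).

K has 10 vertices, 18 edges, 6 triangles.
rank ∂_1 = 9, rank ∂_2 = 6 ⇒ b_1 = 18 − 9 − 6 = 3; all invariant factors of ∂_2 are 1 so no torsion. So H_1 = Z^3.

H_1 = Z^3.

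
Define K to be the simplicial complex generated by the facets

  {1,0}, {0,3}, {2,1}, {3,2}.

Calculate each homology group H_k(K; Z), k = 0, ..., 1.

H_0 ≅ Z,  H_1 ≅ Z.

Take the total order 0 < 1 < 2 < 3 on the vertex set. Then K (dimension 1) consists of the simplices:

  0-simplices (4): [0], [1], [2], [3]
  1-simplices (4): [0,1], [0,3], [1,2], [2,3]

Hence C_0 ≅ Z^4, C_1 ≅ Z^4.

∂_1: C_1 → C_0 is given by ∂[p,q] = [q] − [p].
This gives a 4×4 integer matrix of rank 3; reducing to Smith normal form yields diagonal entries (1,1,1).

Computing H_k = (kernel of ∂_k) / (image of ∂_{k+1}):

  H_0: rank C_0 − rank ∂_1 = 4 − 3 = 1, and the invariant factors of ∂_1 are all 1, so H_0 ≅ Z.
  H_1: rank ker ∂_1 − rank ∂_2 = (4 − 3) − 0 = 1, and there is no ∂_2, so H_1 ≅ Z.

(K is a triangulation of the circle S^1.)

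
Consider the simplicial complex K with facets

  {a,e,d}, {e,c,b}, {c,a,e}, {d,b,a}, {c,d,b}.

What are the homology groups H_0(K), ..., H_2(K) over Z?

H_0 ≅ Z,  H_1 ≅ Z,  H_2 = 0.

Fix the vertex order a < b < c < d < e and write every simplex with vertices in increasing order. Then dim K = 2 and the simplices of K are:

  0-simplices (5): a, b, c, d, e
  1-simplices (10): ab, ac, ad, ae, bc, bd, be, cd, ce, de
  2-simplices (5): abd, ace, ade, bcd, bce

giving chain groups C_0 ≅ Z^5, C_1 ≅ Z^10, C_2 ≅ Z^5.

The boundary map ∂_1: C_1 → C_0 maps an edge to its endpoints' difference, ∂[p,q] = q − p.
The 5×10 boundary matrix has rank 4 and Smith normal form diag(1,1,1,1).

Boundary ∂_2: C_2 → C_1 sends each 2-simplex [p,q,r] to [q,r] − [p,r] + [p,q]. For instance
  ∂bce = ce − be + bc,
  ∂bcd = cd − bd + bc.
As a 10×5 matrix over Z this has rank 5, with invariant factors (1,1,1,1,1).

Now H_k = ker ∂_k / im ∂_{k+1}, so:

  H_0: rank C_0 − rank ∂_1 = 5 − 4 = 1, and the invariant factors of ∂_1 are all 1, so H_0 = Z.
  H_1: rank ker ∂_1 − rank ∂_2 = (10 − 4) − 5 = 1, and the invariant factors of ∂_2 are all 1, so H_1 = Z.
  H_2: rank ker ∂_2 − rank ∂_3 = (5 − 5) − 0 = 0, and there is no ∂_3, so H_2 = 0.

As a check, the Euler characteristic is 5 − 10 + 5 = 0, which agrees with 1 − 1 + 0 = 0.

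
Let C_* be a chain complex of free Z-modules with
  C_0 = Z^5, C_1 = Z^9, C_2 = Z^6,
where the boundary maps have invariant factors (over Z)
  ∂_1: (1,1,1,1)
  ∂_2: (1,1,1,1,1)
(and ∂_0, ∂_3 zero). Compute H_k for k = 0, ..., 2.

H_0: b_0 = 5 − 0 − 4 = 1; torsion from ∂_1 factors > 1: none. So H_0 ≅ Z.
H_1: b_1 = 9 − 4 − 5 = 0; torsion from ∂_2 factors > 1: none. So H_1 ≅ 0.
H_2: b_2 = 6 − 5 − 0 = 1; torsion from ∂_3 factors > 1: none. So H_2 ≅ Z.

H_0 ≅ Z,  H_1 = 0,  H_2 ≅ Z.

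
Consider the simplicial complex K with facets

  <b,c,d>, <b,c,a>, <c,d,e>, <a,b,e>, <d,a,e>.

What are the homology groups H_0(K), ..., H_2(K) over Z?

H_0 ≅ Z,  H_1 ≅ Z,  H_2 = 0.

Fix the vertex order a < b < c < d < e and write every simplex with vertices in increasing order. Then dim K = 2 and the simplices of K are:

  0-simplices (5): a, b, c, d, e
  1-simplices (10): ab, ac, ad, ae, bc, bd, be, cd, ce, de
  2-simplices (5): abc, abe, ade, bcd, cde

Hence C_0 ≅ Z^5, C_1 ≅ Z^10, C_2 ≅ Z^5.

∂_1: C_1 → C_0 sends each edge [p,q] (with p < q) to q − p.
This gives a 5×10 integer matrix of rank 4; reducing to Smith normal form yields diagonal entries (1,1,1,1).

∂_2: C_2 → C_1 sends each 2-simplex [p,q,r] to [q,r] − [p,r] + [p,q]. For instance
  ∂bcd = cd − bd + bc,
  ∂cde = de − ce + cd.
The resulting 10×5 matrix has rank 5, and its Smith normal form has invariant factors (1,1,1,1,1).

From H_k ≅ ker(∂_k) / im(∂_{k+1}) we obtain:

  H_0: rank C_0 − rank ∂_1 = 5 − 4 = 1, and the invariant factors of ∂_1 are all 1, so H_0 = Z.
  H_1: rank ker ∂_1 − rank ∂_2 = (10 − 4) − 5 = 1, and the invariant factors of ∂_2 are all 1, so H_1 = Z.
  H_2: rank ker ∂_2 − rank ∂_3 = (5 − 5) − 0 = 0, and there is no ∂_3, so H_2 = 0.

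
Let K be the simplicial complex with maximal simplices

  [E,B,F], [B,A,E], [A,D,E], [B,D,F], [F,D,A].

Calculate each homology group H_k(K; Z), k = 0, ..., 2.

We work with the vertex ordering A < B < D < E < F. The simplices of K, each written with vertices in increasing order, are:

  0-simplices (5): A, B, D, E, F
  1-simplices (10): AB, AD, AE, AF, BD, BE, BF, DE, DF, EF
  2-simplices (5): ABE, ADE, ADF, BDF, BEF

giving chain groups C_0 ≅ Z^5, C_1 ≅ Z^10, C_2 ≅ Z^5.

Boundary ∂_1: C_1 → C_0 sends each edge [p,q] (with p < q) to q − p.
This gives a 5×10 integer matrix of rank 4; reducing to Smith normal form yields diagonal entries (1,1,1,1).

The boundary map ∂_2: C_2 → C_1 maps a triangle to the signed sum of its edges. For instance
  ∂ADF = DF − AF + AD,
  ∂ABE = BE − AE + AB.
As a 10×5 matrix over Z this has rank 5, with invariant factors (1,1,1,1,1).

From H_k ≅ ker(∂_k) / im(∂_{k+1}) we obtain:

  H_0: rank C_0 − rank ∂_1 = 5 − 4 = 1, and the invariant factors of ∂_1 are all 1, so H_0 = Z.
  H_1: rank ker ∂_1 − rank ∂_2 = (10 − 4) − 5 = 1, and the invariant factors of ∂_2 are all 1, so H_1 = Z.
  H_2: rank ker ∂_2 − rank ∂_3 = (5 − 5) − 0 = 0, and there is no ∂_3, so H_2 = 0.

H_0 ≅ Z,  H_1 ≅ Z,  H_2 = 0.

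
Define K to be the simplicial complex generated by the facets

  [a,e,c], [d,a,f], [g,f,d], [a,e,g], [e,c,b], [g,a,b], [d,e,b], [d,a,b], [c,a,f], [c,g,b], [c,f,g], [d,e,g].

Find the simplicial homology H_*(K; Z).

H_0 = Z,  H_1 = Z/2,  H_2 = 0.

Order the vertices as a < b < c < d < e < f < g. Listing each simplex with vertices in this order, K has dimension 2 with simplices:

  0-simplices (7): a, b, c, d, e, f, g
  1-simplices (18): ab, ac, ad, ae, af, ag, bc, bd, be, bg, ce, cf, cg, de, df, dg, eg, fg
  2-simplices (12): abd, abg, ace, acf, adf, aeg, bce, bcg, bde, cfg, deg, dfg

so the chain groups are C_0 ≅ Z^7, C_1 ≅ Z^18, C_2 ≅ Z^12.

∂_1: C_1 → C_0 maps an edge to its endpoints' difference, ∂[p,q] = q − p. For instance
  ∂ac = c − a.
This gives a 7×18 integer matrix of rank 6; reducing to Smith normal form yields diagonal entries (1,1,1,1,1,1).

Boundary ∂_2: C_2 → C_1 maps a triangle to the signed sum of its edges. For instance
  ∂abg = bg − ag + ab,
  ∂acf = cf − af + ac.
The 18×12 boundary matrix has rank 12 and Smith normal form diag(1,1,1,1,1,1,1,1,1,1,1,2).

Now H_k = ker ∂_k / im ∂_{k+1}, so:

  H_0: rank C_0 − rank ∂_1 = 7 − 6 = 1, and the invariant factors of ∂_1 are all 1, so H_0 = Z.
  H_1: rank ker ∂_1 − rank ∂_2 = (18 − 6) − 12 = 0, and ∂_2 has invariant factor 2 > 1, so H_1 = Z/2.
  H_2: rank ker ∂_2 − rank ∂_3 = (12 − 12) − 0 = 0, and there is no ∂_3, so H_2 = 0.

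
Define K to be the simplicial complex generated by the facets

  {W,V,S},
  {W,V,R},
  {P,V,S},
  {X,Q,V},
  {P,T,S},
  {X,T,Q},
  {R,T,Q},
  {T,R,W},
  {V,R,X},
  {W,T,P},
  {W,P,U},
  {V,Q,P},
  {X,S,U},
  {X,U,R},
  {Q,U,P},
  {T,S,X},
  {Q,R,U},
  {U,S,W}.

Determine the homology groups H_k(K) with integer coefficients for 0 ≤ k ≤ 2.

K has 9 vertices, 27 edges, 18 triangles.
rank ∂_0 = 0, rank ∂_1 = 8 ⇒ b_0 = 9 − 0 − 8 = 1; all invariant factors of ∂_1 are 1 so no torsion. So H_0 = Z.
rank ∂_1 = 8, rank ∂_2 = 18 ⇒ b_1 = 27 − 8 − 18 = 1; ∂_2 has invariant factor(s) [2] giving torsion. So H_1 = Z ⊕ Z/2Z.
rank ∂_2 = 18, rank ∂_3 = 0 ⇒ b_2 = 18 − 18 − 0 = 0. So H_2 = 0.

H_0 ≅ Z,  H_1 ≅ Z ⊕ Z/2Z,  H_2 = 0.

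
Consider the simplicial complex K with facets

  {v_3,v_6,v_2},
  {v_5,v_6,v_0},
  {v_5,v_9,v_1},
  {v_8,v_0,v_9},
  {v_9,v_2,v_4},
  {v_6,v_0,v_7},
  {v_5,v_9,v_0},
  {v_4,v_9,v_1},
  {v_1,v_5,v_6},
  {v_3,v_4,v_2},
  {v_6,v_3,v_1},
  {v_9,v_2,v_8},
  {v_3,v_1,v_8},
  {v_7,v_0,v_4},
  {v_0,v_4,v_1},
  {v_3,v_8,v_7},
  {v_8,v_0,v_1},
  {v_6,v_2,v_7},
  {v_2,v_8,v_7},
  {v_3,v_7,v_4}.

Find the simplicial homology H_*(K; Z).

K has 10 vertices, 30 edges, 20 triangles.
rank ∂_0 = 0, rank ∂_1 = 9 ⇒ b_0 = 10 − 0 − 9 = 1; all invariant factors of ∂_1 are 1 so no torsion. So H_0 = Z.
rank ∂_1 = 9, rank ∂_2 = 20 ⇒ b_1 = 30 − 9 − 20 = 1; ∂_2 has invariant factor(s) [2] giving torsion. So H_1 = Z × Z/2.
rank ∂_2 = 20, rank ∂_3 = 0 ⇒ b_2 = 20 − 20 − 0 = 0. So H_2 = 0.

H_0 = Z,  H_1 = Z × Z/2,  H_2 = 0.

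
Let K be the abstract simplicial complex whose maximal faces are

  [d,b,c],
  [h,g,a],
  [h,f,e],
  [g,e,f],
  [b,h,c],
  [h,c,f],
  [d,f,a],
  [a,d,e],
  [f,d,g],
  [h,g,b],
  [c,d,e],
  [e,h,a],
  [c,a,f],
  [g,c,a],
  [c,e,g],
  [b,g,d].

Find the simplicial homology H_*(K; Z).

K has 8 vertices, 24 edges, 16 triangles.
rank ∂_0 = 0, rank ∂_1 = 7 ⇒ b_0 = 8 − 0 − 7 = 1; all invariant factors of ∂_1 are 1 so no torsion. So H_0 = Z.
rank ∂_1 = 7, rank ∂_2 = 15 ⇒ b_1 = 24 − 7 − 15 = 2; all invariant factors of ∂_2 are 1 so no torsion. So H_1 = Z^2.
rank ∂_2 = 15, rank ∂_3 = 0 ⇒ b_2 = 16 − 15 − 0 = 1. So H_2 = Z.

H_0 ≅ Z,  H_1 ≅ Z^2,  H_2 ≅ Z.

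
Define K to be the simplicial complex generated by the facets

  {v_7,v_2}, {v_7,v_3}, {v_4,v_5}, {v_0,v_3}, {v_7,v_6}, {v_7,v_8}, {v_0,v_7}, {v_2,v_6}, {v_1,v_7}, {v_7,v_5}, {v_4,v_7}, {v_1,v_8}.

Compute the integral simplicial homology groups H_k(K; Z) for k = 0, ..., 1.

Fix the vertex order v_0 < v_1 < v_2 < v_3 < v_4 < v_5 < v_6 < v_7 < v_8 and write every simplex with vertices in increasing order. Then dim K = 1 and the simplices of K are:

  0-simplices (9): [v_0], [v_1], [v_2], [v_3], [v_4], [v_5], [v_6], [v_7], [v_8]
  1-simplices (12): [v_0,v_3], [v_0,v_7], [v_1,v_7], [v_1,v_8], [v_2,v_6], [v_2,v_7], [v_3,v_7], [v_4,v_5], [v_4,v_7], [v_5,v_7], [v_6,v_7], [v_7,v_8]

giving chain groups C_0 ≅ Z^9, C_1 ≅ Z^12.

∂_1: C_1 → C_0 maps an edge to its endpoints' difference, ∂[p,q] = q − p.
The 9×12 boundary matrix has rank 8 and Smith normal form diag(1,1,1,1,1,1,1,1).

From H_k ≅ ker(∂_k) / im(∂_{k+1}) we obtain:

  H_0: rank C_0 − rank ∂_1 = 9 − 8 = 1, and the invariant factors of ∂_1 are all 1, so H_0 = Z.
  H_1: rank ker ∂_1 − rank ∂_2 = (12 − 8) − 0 = 4, and there is no ∂_2, so H_1 = Z^4.

H_0 ≅ Z,  H_1 ≅ Z^4.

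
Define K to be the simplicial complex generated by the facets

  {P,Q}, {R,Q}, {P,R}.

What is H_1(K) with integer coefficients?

H_1 ≅ Z.

Take the total order P < Q < R on the vertex set. Then K (dimension 1) consists of the simplices:

  0-simplices (3): P, Q, R
  1-simplices (3): PQ, PR, QR

giving chain groups C_0 ≅ Z^3, C_1 ≅ Z^3.

The boundary map ∂_1: C_1 → C_0 maps an edge to its endpoints' difference, ∂[p,q] = q − p. For instance
  ∂QR = R − Q.
The resulting 3×3 matrix has rank 2, and its Smith normal form has invariant factors (1,1).

Reading off H_k = ker ∂_k / im ∂_{k+1}:

  H_1: rank ker ∂_1 − rank ∂_2 = (3 − 2) − 0 = 1, and there is no ∂_2, so H_1 ≅ Z.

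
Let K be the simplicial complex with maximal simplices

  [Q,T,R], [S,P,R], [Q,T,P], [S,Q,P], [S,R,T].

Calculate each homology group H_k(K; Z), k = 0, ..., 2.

H_0 = Z,  H_1 = Z,  H_2 = 0.

Fix the vertex order P < Q < R < S < T and write every simplex with vertices in increasing order. Then dim K = 2 and the simplices of K are:

  0-simplices (5): P, Q, R, S, T
  1-simplices (10): PQ, PR, PS, PT, QR, QS, QT, RS, RT, ST
  2-simplices (5): PQS, PQT, PRS, QRT, RST

Hence C_0 ≅ Z^5, C_1 ≅ Z^10, C_2 ≅ Z^5.

Boundary ∂_1: C_1 → C_0 is given by ∂[p,q] = [q] − [p]. For instance
  ∂PR = R − P.
The resulting 5×10 matrix has rank 4, and its Smith normal form has invariant factors (1,1,1,1).

The boundary map ∂_2: C_2 → C_1 sends each 2-simplex [p,q,r] to [q,r] − [p,r] + [p,q]. For instance
  ∂PQS = QS − PS + PQ,
  ∂QRT = RT − QT + QR.
As a 10×5 matrix over Z this has rank 5, with invariant factors (1,1,1,1,1).

Computing H_k = (kernel of ∂_k) / (image of ∂_{k+1}):

  H_0: rank C_0 − rank ∂_1 = 5 − 4 = 1, and the invariant factors of ∂_1 are all 1, so H_0 ≅ Z.
  H_1: rank ker ∂_1 − rank ∂_2 = (10 − 4) − 5 = 1, and the invariant factors of ∂_2 are all 1, so H_1 ≅ Z.
  H_2: rank ker ∂_2 − rank ∂_3 = (5 − 5) − 0 = 0, and there is no ∂_3, so H_2 ≅ 0.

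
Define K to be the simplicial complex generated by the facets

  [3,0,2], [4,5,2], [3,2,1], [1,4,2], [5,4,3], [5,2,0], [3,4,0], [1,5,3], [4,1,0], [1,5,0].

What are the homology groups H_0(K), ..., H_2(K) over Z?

K has 6 vertices, 15 edges, 10 triangles.
rank ∂_0 = 0, rank ∂_1 = 5 ⇒ b_0 = 6 − 0 − 5 = 1; all invariant factors of ∂_1 are 1 so no torsion. So H_0 ≅ Z.
rank ∂_1 = 5, rank ∂_2 = 10 ⇒ b_1 = 15 − 5 − 10 = 0; ∂_2 has invariant factor(s) [2] giving torsion. So H_1 ≅ Z/2Z.
rank ∂_2 = 10, rank ∂_3 = 0 ⇒ b_2 = 10 − 10 − 0 = 0. So H_2 ≅ 0.

H_0 = Z,  H_1 = Z/2Z,  H_2 = 0.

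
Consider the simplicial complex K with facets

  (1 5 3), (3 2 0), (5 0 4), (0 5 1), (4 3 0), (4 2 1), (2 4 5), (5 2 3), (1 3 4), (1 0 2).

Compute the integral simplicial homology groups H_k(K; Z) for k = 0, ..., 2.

H_0 = Z,  H_1 = Z/2,  H_2 = 0.

We work with the vertex ordering 0 < 1 < 2 < 3 < 4 < 5. The simplices of K, each written with vertices in increasing order, are:

  0-simplices (6): [0], [1], [2], [3], [4], [5]
  1-simplices (15): [0,1], [0,2], [0,3], [0,4], [0,5], [1,2], [1,3], [1,4], [1,5], [2,3], [2,4], [2,5], [3,4], [3,5], [4,5]
  2-simplices (10): [0,1,2], [0,1,5], [0,2,3], [0,3,4], [0,4,5], [1,2,4], [1,3,4], [1,3,5], [2,3,5], [2,4,5]

giving chain groups C_0 ≅ Z^6, C_1 ≅ Z^15, C_2 ≅ Z^10.

∂_1: C_1 → C_0 is given by ∂[p,q] = [q] − [p]. For instance
  ∂[1,2] = [2] − [1].
The resulting 6×15 matrix has rank 5, and its Smith normal form has invariant factors (1,1,1,1,1).

∂_2: C_2 → C_1 acts by ∂[p,q,r] = [q,r] − [p,r] + [p,q]. For instance
  ∂[2,3,5] = [3,5] − [2,5] + [2,3],
  ∂[2,4,5] = [4,5] − [2,5] + [2,4].
As a 15×10 matrix over Z this has rank 10, with invariant factors (1,1,1,1,1,1,1,1,1,2).

Now H_k = ker ∂_k / im ∂_{k+1}, so:

  H_0: rank C_0 − rank ∂_1 = 6 − 5 = 1, and the invariant factors of ∂_1 are all 1, so H_0 = Z.
  H_1: rank ker ∂_1 − rank ∂_2 = (15 − 5) − 10 = 0, and ∂_2 has invariant factor 2 > 1, so H_1 = Z/2.
  H_2: rank ker ∂_2 − rank ∂_3 = (10 − 10) − 0 = 0, and there is no ∂_3, so H_2 = 0.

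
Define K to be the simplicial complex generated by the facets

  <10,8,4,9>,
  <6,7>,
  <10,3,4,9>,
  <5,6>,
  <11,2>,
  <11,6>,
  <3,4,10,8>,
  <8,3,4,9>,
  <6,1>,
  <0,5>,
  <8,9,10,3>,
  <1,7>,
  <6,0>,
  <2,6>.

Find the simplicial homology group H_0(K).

H_0 ≅ Z^2.

Fix the vertex order 0 < 1 < 2 < 3 < 4 < 5 < 6 < 7 < 8 < 9 < 10 < 11 and write every simplex with vertices in increasing order. Then dim K = 3 and the simplices of K are:

  0-simplices (12): [0], [1], [2], [3], [4], [5], [6], [7], [8], [9], [10], [11]
  1-simplices (19): [0,5], [0,6], [1,6], [1,7], [2,6], [2,11], [3,4], [3,8], [3,9], [3,10], [4,8], [4,9], [4,10], [5,6], [6,7], [6,11], [8,9], [8,10], [9,10]
  2-simplices (10): [3,4,8], [3,4,9], [3,4,10], [3,8,9], [3,8,10], [3,9,10], [4,8,9], [4,8,10], [4,9,10], [8,9,10]
  3-simplices (5): [3,4,8,9], [3,4,8,10], [3,4,9,10], [3,8,9,10], [4,8,9,10]

Hence C_0 ≅ Z^12, C_1 ≅ Z^19, C_2 ≅ Z^10, C_3 ≅ Z^5.

∂_1: C_1 → C_0 sends each edge [p,q] (with p < q) to q − p.
As a 12×19 matrix over Z this has rank 10, with invariant factors (1,1,1,1,1,1,1,1,1,1).

Boundary ∂_2: C_2 → C_1 acts by ∂[p,q,r] = [q,r] − [p,r] + [p,q]. For instance
  ∂[4,9,10] = [9,10] − [4,10] + [4,9],
  ∂[3,4,9] = [4,9] − [3,9] + [3,4].
The resulting 19×10 matrix has rank 6, and its Smith normal form has invariant factors (1,1,1,1,1,1).

Boundary ∂_3: C_3 → C_2 sends each 3-simplex σ to the alternating sum Σ_i (−1)^i (σ with its i-th vertex removed). For instance
  ∂[4,8,9,10] = [8,9,10] − [4,9,10] + [4,8,10] − [4,8,9],
  ∂[3,4,9,10] = [4,9,10] − [3,9,10] + [3,4,10] − [3,4,9].
This gives a 10×5 integer matrix of rank 4; reducing to Smith normal form yields diagonal entries (1,1,1,1).

Computing H_k = (kernel of ∂_k) / (image of ∂_{k+1}):

  H_0: rank C_0 − rank ∂_1 = 12 − 10 = 2, and the invariant factors of ∂_1 are all 1, so H_0 = Z^2.

(K is a triangulation of the disjoint union of a wedge of 3 circles and the 3-sphere S^3.)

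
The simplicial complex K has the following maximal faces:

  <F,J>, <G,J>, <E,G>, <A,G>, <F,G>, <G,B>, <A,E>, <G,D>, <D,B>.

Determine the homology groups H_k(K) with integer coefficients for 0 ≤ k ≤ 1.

Take the total order A < B < D < E < F < G < J on the vertex set. Then K (dimension 1) consists of the simplices:

  0-simplices (7): A, B, D, E, F, G, J
  1-simplices (9): AE, AG, BD, BG, DG, EG, FG, FJ, GJ

giving chain groups C_0 ≅ Z^7, C_1 ≅ Z^9.

∂_1: C_1 → C_0 sends each edge [p,q] (with p < q) to q − p. For instance
  ∂AE = E − A.
As a 7×9 matrix over Z this has rank 6, with invariant factors (1,1,1,1,1,1).

Reading off H_k = ker ∂_k / im ∂_{k+1}:

  H_0: rank C_0 − rank ∂_1 = 7 − 6 = 1, and the invariant factors of ∂_1 are all 1, so H_0 = Z.
  H_1: rank ker ∂_1 − rank ∂_2 = (9 − 6) − 0 = 3, and there is no ∂_2, so H_1 = Z^3.

As a check, the Euler characteristic is 7 − 9 = -2, which agrees with 1 − 3 = -2.

H_0 ≅ Z,  H_1 ≅ Z^3.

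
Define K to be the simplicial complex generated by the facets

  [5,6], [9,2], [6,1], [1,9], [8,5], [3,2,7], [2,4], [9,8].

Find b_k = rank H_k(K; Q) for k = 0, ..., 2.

Take the total order 1 < 2 < 3 < 4 < 5 < 6 < 7 < 8 < 9 on the vertex set. Then K (dimension 2) consists of the simplices:

  0-simplices (9): [1], [2], [3], [4], [5], [6], [7], [8], [9]
  1-simplices (10): [1,6], [1,9], [2,3], [2,4], [2,7], [2,9], [3,7], [5,6], [5,8], [8,9]
  2-simplices (1): [2,3,7]

giving chain groups C_0 ≅ Z^9, C_1 ≅ Z^10, C_2 ≅ Z^1.

The boundary map ∂_1: C_1 → C_0 maps an edge to its endpoints' difference, ∂[p,q] = q − p. For instance
  ∂[1,9] = [9] − [1].
This gives a 9×10 integer matrix of rank 8; reducing to Smith normal form yields diagonal entries (1,1,1,1,1,1,1,1).

Boundary ∂_2: C_2 → C_1 acts by ∂[p,q,r] = [q,r] − [p,r] + [p,q]. For instance
  ∂[2,3,7] = [3,7] − [2,7] + [2,3].
This gives a 10×1 integer matrix of rank 1; reducing to Smith normal form yields diagonal entries (1).

Now H_k = ker ∂_k / im ∂_{k+1}, so:

  H_0: rank C_0 − rank ∂_1 = 9 − 8 = 1, and the invariant factors of ∂_1 are all 1, so H_0 = Z.
  H_1: rank ker ∂_1 − rank ∂_2 = (10 − 8) − 1 = 1, and the invariant factors of ∂_2 are all 1, so H_1 = Z.
  H_2: rank ker ∂_2 − rank ∂_3 = (1 − 1) − 0 = 0, and there is no ∂_3, so H_2 = 0.

Hence the Betti numbers are b_0 = 1, b_1 = 1, b_2 = 0.

b_0 = 1, b_1 = 1, b_2 = 0.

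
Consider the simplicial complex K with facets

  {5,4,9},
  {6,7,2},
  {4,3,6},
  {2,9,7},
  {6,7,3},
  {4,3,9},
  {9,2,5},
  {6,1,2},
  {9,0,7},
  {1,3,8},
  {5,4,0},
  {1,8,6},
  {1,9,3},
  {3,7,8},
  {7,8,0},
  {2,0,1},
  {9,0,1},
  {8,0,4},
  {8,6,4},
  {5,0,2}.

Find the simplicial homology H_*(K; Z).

H_0 = Z,  H_1 = Z ⊕ Z/2,  H_2 = 0.

Fix the vertex order 0 < 1 < 2 < 3 < 4 < 5 < 6 < 7 < 8 < 9 and write every simplex with vertices in increasing order. Then dim K = 2 and the simplices of K are:

  0-simplices (10): [0], [1], [2], [3], [4], [5], [6], [7], [8], [9]
  1-simplices (30): (30 of them)
  2-simplices (20): (20 of them)

so the chain groups are C_0 ≅ Z^10, C_1 ≅ Z^30, C_2 ≅ Z^20.

Boundary ∂_1: C_1 → C_0 sends each edge [p,q] (with p < q) to q − p. For instance
  ∂[7,9] = [9] − [7].
As a 10×30 matrix over Z this has rank 9, with invariant factors (1,1,1,1,1,1,1,1,1).

Boundary ∂_2: C_2 → C_1 maps a triangle to the signed sum of its edges. For instance
  ∂[0,4,5] = [4,5] − [0,5] + [0,4],
  ∂[3,7,8] = [7,8] − [3,8] + [3,7].
The 30×20 boundary matrix has rank 20 and Smith normal form diag(1,1,1,1,1,1,1,1,1,1,1,1,1,1,1,1,1,1,1,2).

Computing H_k = (kernel of ∂_k) / (image of ∂_{k+1}):

  H_0: rank C_0 − rank ∂_1 = 10 − 9 = 1, and the invariant factors of ∂_1 are all 1, so H_0 = Z.
  H_1: rank ker ∂_1 − rank ∂_2 = (30 − 9) − 20 = 1, and ∂_2 has invariant factor 2 > 1, so H_1 = Z ⊕ Z/2.
  H_2: rank ker ∂_2 − rank ∂_3 = (20 − 20) − 0 = 0, and there is no ∂_3, so H_2 = 0.

As a check, the Euler characteristic is 10 − 30 + 20 = 0, which agrees with 1 − 1 + 0 = 0.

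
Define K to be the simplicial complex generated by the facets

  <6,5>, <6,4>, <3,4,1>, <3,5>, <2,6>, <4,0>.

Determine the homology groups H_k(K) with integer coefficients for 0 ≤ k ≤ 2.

H_0 = Z,  H_1 = Z,  H_2 = 0.

Take the total order 0 < 1 < 2 < 3 < 4 < 5 < 6 on the vertex set. Then K (dimension 2) consists of the simplices:

  0-simplices (7): [0], [1], [2], [3], [4], [5], [6]
  1-simplices (8): [0,4], [1,3], [1,4], [2,6], [3,4], [3,5], [4,6], [5,6]
  2-simplices (1): [1,3,4]

so the chain groups are C_0 ≅ Z^7, C_1 ≅ Z^8, C_2 ≅ Z^1.

∂_1: C_1 → C_0 is given by ∂[p,q] = [q] − [p].
The 7×8 boundary matrix has rank 6 and Smith normal form diag(1,1,1,1,1,1).

∂_2: C_2 → C_1 sends each 2-simplex [p,q,r] to [q,r] − [p,r] + [p,q]. For instance
  ∂[1,3,4] = [3,4] − [1,4] + [1,3].
This gives a 8×1 integer matrix of rank 1; reducing to Smith normal form yields diagonal entries (1).

Computing H_k = (kernel of ∂_k) / (image of ∂_{k+1}):

  H_0: rank C_0 − rank ∂_1 = 7 − 6 = 1, and the invariant factors of ∂_1 are all 1, so H_0 ≅ Z.
  H_1: rank ker ∂_1 − rank ∂_2 = (8 − 6) − 1 = 1, and the invariant factors of ∂_2 are all 1, so H_1 ≅ Z.
  H_2: rank ker ∂_2 − rank ∂_3 = (1 − 1) − 0 = 0, and there is no ∂_3, so H_2 ≅ 0.

As a check, the Euler characteristic is 7 − 8 + 1 = 0, which agrees with 1 − 1 + 0 = 0.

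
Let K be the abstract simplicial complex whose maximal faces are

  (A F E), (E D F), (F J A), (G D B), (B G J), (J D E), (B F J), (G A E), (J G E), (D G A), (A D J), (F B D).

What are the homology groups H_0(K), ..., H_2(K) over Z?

Take the total order A < B < D < E < F < G < J on the vertex set. Then K (dimension 2) consists of the simplices:

  0-simplices (7): A, B, D, E, F, G, J
  1-simplices (18): AD, AE, AF, AG, AJ, BD, BF, BG, BJ, DE, DF, DG, DJ, EF, EG, EJ, FJ, GJ
  2-simplices (12): ADG, ADJ, AEF, AEG, AFJ, BDF, BDG, BFJ, BGJ, DEF, DEJ, EGJ

giving chain groups C_0 ≅ Z^7, C_1 ≅ Z^18, C_2 ≅ Z^12.

The boundary map ∂_1: C_1 → C_0 is given by ∂[p,q] = [q] − [p]. For instance
  ∂AJ = J − A.
The 7×18 boundary matrix has rank 6 and Smith normal form diag(1,1,1,1,1,1).

Boundary ∂_2: C_2 → C_1 maps a triangle to the signed sum of its edges. For instance
  ∂BFJ = FJ − BJ + BF,
  ∂BDF = DF − BF + BD.
This gives a 18×12 integer matrix of rank 12; reducing to Smith normal form yields diagonal entries (1,1,1,1,1,1,1,1,1,1,1,2).

From H_k ≅ ker(∂_k) / im(∂_{k+1}) we obtain:

  H_0: rank C_0 − rank ∂_1 = 7 − 6 = 1, and the invariant factors of ∂_1 are all 1, so H_0 = Z.
  H_1: rank ker ∂_1 − rank ∂_2 = (18 − 6) − 12 = 0, and ∂_2 has invariant factor 2 > 1, so H_1 = Z/2Z.
  H_2: rank ker ∂_2 − rank ∂_3 = (12 − 12) − 0 = 0, and there is no ∂_3, so H_2 = 0.

As a check, the Euler characteristic is 7 − 18 + 12 = 1, which agrees with 1 − 0 + 0 = 1.
(K is a triangulation of the real projective plane RP^2.)

H_0 = Z,  H_1 = Z/2Z,  H_2 = 0.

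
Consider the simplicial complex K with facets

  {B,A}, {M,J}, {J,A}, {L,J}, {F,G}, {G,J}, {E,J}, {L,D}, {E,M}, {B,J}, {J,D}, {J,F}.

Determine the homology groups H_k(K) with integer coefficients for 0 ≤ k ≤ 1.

H_0 = Z,  H_1 = Z^4.

Take the total order A < B < D < E < F < G < J < L < M on the vertex set. Then K (dimension 1) consists of the simplices:

  0-simplices (9): A, B, D, E, F, G, J, L, M
  1-simplices (12): AB, AJ, BJ, DJ, DL, EJ, EM, FG, FJ, GJ, JL, JM

giving chain groups C_0 ≅ Z^9, C_1 ≅ Z^12.

∂_1: C_1 → C_0 sends each edge [p,q] (with p < q) to q − p. For instance
  ∂EJ = J − E.
This gives a 9×12 integer matrix of rank 8; reducing to Smith normal form yields diagonal entries (1,1,1,1,1,1,1,1).

Reading off H_k = ker ∂_k / im ∂_{k+1}:

  H_0: rank C_0 − rank ∂_1 = 9 − 8 = 1, and the invariant factors of ∂_1 are all 1, so H_0 = Z.
  H_1: rank ker ∂_1 − rank ∂_2 = (12 − 8) − 0 = 4, and there is no ∂_2, so H_1 = Z^4.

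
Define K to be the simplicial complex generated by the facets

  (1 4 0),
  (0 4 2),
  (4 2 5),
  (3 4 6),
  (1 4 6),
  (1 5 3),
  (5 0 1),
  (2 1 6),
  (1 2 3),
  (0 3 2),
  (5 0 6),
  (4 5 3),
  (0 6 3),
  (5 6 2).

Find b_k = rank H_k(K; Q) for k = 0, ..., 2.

b_0 = 1, b_1 = 2, b_2 = 1.

Fix the vertex order 0 < 1 < 2 < 3 < 4 < 5 < 6 and write every simplex with vertices in increasing order. Then dim K = 2 and the simplices of K are:

  0-simplices (7): [0], [1], [2], [3], [4], [5], [6]
  1-simplices (21): [0,1], [0,2], [0,3], [0,4], [0,5], [0,6], [1,2], [1,3], [1,4], [1,5], [1,6], [2,3], [2,4], [2,5], [2,6], [3,4], [3,5], [3,6], [4,5], [4,6], [5,6]
  2-simplices (14): [0,1,4], [0,1,5], [0,2,3], [0,2,4], [0,3,6], [0,5,6], [1,2,3], [1,2,6], [1,3,5], [1,4,6], [2,4,5], [2,5,6], [3,4,5], [3,4,6]

giving chain groups C_0 ≅ Z^7, C_1 ≅ Z^21, C_2 ≅ Z^14.

∂_1: C_1 → C_0 is given by ∂[p,q] = [q] − [p].
As a 7×21 matrix over Z this has rank 6, with invariant factors (1,1,1,1,1,1).

Boundary ∂_2: C_2 → C_1 acts by ∂[p,q,r] = [q,r] − [p,r] + [p,q]. For instance
  ∂[3,4,6] = [4,6] − [3,6] + [3,4],
  ∂[1,4,6] = [4,6] − [1,6] + [1,4].
As a 21×14 matrix over Z this has rank 13, with invariant factors (1,1,1,1,1,1,1,1,1,1,1,1,1).

Now H_k = ker ∂_k / im ∂_{k+1}, so:

  H_0: rank C_0 − rank ∂_1 = 7 − 6 = 1, and the invariant factors of ∂_1 are all 1, so H_0 = Z.
  H_1: rank ker ∂_1 − rank ∂_2 = (21 − 6) − 13 = 2, and the invariant factors of ∂_2 are all 1, so H_1 = Z^2.
  H_2: rank ker ∂_2 − rank ∂_3 = (14 − 13) − 0 = 1, and there is no ∂_3, so H_2 = Z.

Hence the Betti numbers are b_0 = 1, b_1 = 2, b_2 = 1.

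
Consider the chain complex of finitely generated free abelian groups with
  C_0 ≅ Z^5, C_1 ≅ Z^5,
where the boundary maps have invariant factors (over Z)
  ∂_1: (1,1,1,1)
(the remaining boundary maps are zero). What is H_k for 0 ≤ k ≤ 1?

H_0 ≅ Z,  H_1 ≅ Z.

H_0: b_0 = 5 − 0 − 4 = 1; torsion from ∂_1 factors > 1: none. So H_0 ≅ Z.
H_1: b_1 = 5 − 4 − 0 = 1; torsion from ∂_2 factors > 1: none. So H_1 ≅ Z.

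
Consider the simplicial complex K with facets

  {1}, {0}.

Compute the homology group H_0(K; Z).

H_0 ≅ Z^2.

We work with the vertex ordering 0 < 1. The simplices of K, each written with vertices in increasing order, are:

  0-simplices (2): [0], [1]

Hence C_0 ≅ Z^2.

Now H_k = ker ∂_k / im ∂_{k+1}, so:

  H_0: rank C_0 − rank ∂_1 = 2 − 0 = 2, and there is no ∂_1, so H_0 ≅ Z^2.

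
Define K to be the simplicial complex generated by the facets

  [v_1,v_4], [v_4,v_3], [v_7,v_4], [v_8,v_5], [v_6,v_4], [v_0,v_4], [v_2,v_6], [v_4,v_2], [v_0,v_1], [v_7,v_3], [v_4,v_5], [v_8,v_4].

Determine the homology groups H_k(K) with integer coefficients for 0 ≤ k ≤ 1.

Fix the vertex order v_0 < v_1 < v_2 < v_3 < v_4 < v_5 < v_6 < v_7 < v_8 and write every simplex with vertices in increasing order. Then dim K = 1 and the simplices of K are:

  0-simplices (9): [v_0], [v_1], [v_2], [v_3], [v_4], [v_5], [v_6], [v_7], [v_8]
  1-simplices (12): [v_0,v_1], [v_0,v_4], [v_1,v_4], [v_2,v_4], [v_2,v_6], [v_3,v_4], [v_3,v_7], [v_4,v_5], [v_4,v_6], [v_4,v_7], [v_4,v_8], [v_5,v_8]

giving chain groups C_0 ≅ Z^9, C_1 ≅ Z^12.

Boundary ∂_1: C_1 → C_0 maps an edge to its endpoints' difference, ∂[p,q] = q − p.
The resulting 9×12 matrix has rank 8, and its Smith normal form has invariant factors (1,1,1,1,1,1,1,1).

Reading off H_k = ker ∂_k / im ∂_{k+1}:

  H_0: rank C_0 − rank ∂_1 = 9 − 8 = 1, and the invariant factors of ∂_1 are all 1, so H_0 = Z.
  H_1: rank ker ∂_1 − rank ∂_2 = (12 − 8) − 0 = 4, and there is no ∂_2, so H_1 = Z^4.

As a check, the Euler characteristic is 9 − 12 = -3, which agrees with 1 − 4 = -3.
(K is a triangulation of a wedge of 4 circles.)

H_0 = Z,  H_1 = Z^4.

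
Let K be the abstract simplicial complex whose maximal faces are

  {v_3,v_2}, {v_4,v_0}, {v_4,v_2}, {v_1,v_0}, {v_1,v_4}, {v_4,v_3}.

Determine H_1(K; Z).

Fix the vertex order v_0 < v_1 < v_2 < v_3 < v_4 and write every simplex with vertices in increasing order. Then dim K = 1 and the simplices of K are:

  0-simplices (5): [v_0], [v_1], [v_2], [v_3], [v_4]
  1-simplices (6): [v_0,v_1], [v_0,v_4], [v_1,v_4], [v_2,v_3], [v_2,v_4], [v_3,v_4]

giving chain groups C_0 ≅ Z^5, C_1 ≅ Z^6.

∂_1: C_1 → C_0 maps an edge to its endpoints' difference, ∂[p,q] = q − p. For instance
  ∂[v_3,v_4] = [v_4] − [v_3].
This gives a 5×6 integer matrix of rank 4; reducing to Smith normal form yields diagonal entries (1,1,1,1).

Computing H_k = (kernel of ∂_k) / (image of ∂_{k+1}):

  H_1: rank ker ∂_1 − rank ∂_2 = (6 − 4) − 0 = 2, and there is no ∂_2, so H_1 = Z^2.

(K is a triangulation of a wedge of 2 circles.)

H_1 = Z^2.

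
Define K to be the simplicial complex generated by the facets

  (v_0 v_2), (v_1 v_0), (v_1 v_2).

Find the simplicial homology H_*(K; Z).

We work with the vertex ordering v_0 < v_1 < v_2. The simplices of K, each written with vertices in increasing order, are:

  0-simplices (3): [v_0], [v_1], [v_2]
  1-simplices (3): [v_0,v_1], [v_0,v_2], [v_1,v_2]

Hence C_0 ≅ Z^3, C_1 ≅ Z^3.

∂_1: C_1 → C_0 sends each edge [p,q] (with p < q) to q − p.
The resulting 3×3 matrix has rank 2, and its Smith normal form has invariant factors (1,1).

Computing H_k = (kernel of ∂_k) / (image of ∂_{k+1}):

  H_0: rank C_0 − rank ∂_1 = 3 − 2 = 1, and the invariant factors of ∂_1 are all 1, so H_0 ≅ Z.
  H_1: rank ker ∂_1 − rank ∂_2 = (3 − 2) − 0 = 1, and there is no ∂_2, so H_1 ≅ Z.

As a check, the Euler characteristic is 3 − 3 = 0, which agrees with 1 − 1 = 0.

H_0 ≅ Z,  H_1 ≅ Z.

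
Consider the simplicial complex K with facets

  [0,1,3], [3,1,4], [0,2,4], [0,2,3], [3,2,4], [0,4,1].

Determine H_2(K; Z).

H_2 = Z.

Fix the vertex order 0 < 1 < 2 < 3 < 4 and write every simplex with vertices in increasing order. Then dim K = 2 and the simplices of K are:

  0-simplices (5): [0], [1], [2], [3], [4]
  1-simplices (9): [0,1], [0,2], [0,3], [0,4], [1,3], [1,4], [2,3], [2,4], [3,4]
  2-simplices (6): [0,1,3], [0,1,4], [0,2,3], [0,2,4], [1,3,4], [2,3,4]

so the chain groups are C_0 ≅ Z^5, C_1 ≅ Z^9, C_2 ≅ Z^6.

Boundary ∂_1: C_1 → C_0 is given by ∂[p,q] = [q] − [p].
This gives a 5×9 integer matrix of rank 4; reducing to Smith normal form yields diagonal entries (1,1,1,1).

Boundary ∂_2: C_2 → C_1 acts by ∂[p,q,r] = [q,r] − [p,r] + [p,q]. For instance
  ∂[0,1,3] = [1,3] − [0,3] + [0,1],
  ∂[0,2,3] = [2,3] − [0,3] + [0,2].
The 9×6 boundary matrix has rank 5 and Smith normal form diag(1,1,1,1,1).

Computing H_k = (kernel of ∂_k) / (image of ∂_{k+1}):

  H_2: rank ker ∂_2 − rank ∂_3 = (6 − 5) − 0 = 1, and there is no ∂_3, so H_2 ≅ Z.

(K is a triangulation of the 2-sphere S^2.)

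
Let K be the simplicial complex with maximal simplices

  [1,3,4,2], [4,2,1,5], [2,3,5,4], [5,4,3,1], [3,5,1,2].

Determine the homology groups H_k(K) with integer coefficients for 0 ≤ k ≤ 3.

H_0 = Z,  H_1 = 0,  H_2 = 0,  H_3 = Z.

Fix the vertex order 1 < 2 < 3 < 4 < 5 and write every simplex with vertices in increasing order. Then dim K = 3 and the simplices of K are:

  0-simplices (5): [1], [2], [3], [4], [5]
  1-simplices (10): [1,2], [1,3], [1,4], [1,5], [2,3], [2,4], [2,5], [3,4], [3,5], [4,5]
  2-simplices (10): [1,2,3], [1,2,4], [1,2,5], [1,3,4], [1,3,5], [1,4,5], [2,3,4], [2,3,5], [2,4,5], [3,4,5]
  3-simplices (5): [1,2,3,4], [1,2,3,5], [1,2,4,5], [1,3,4,5], [2,3,4,5]

giving chain groups C_0 ≅ Z^5, C_1 ≅ Z^10, C_2 ≅ Z^10, C_3 ≅ Z^5.

Boundary ∂_1: C_1 → C_0 maps an edge to its endpoints' difference, ∂[p,q] = q − p.
The 5×10 boundary matrix has rank 4 and Smith normal form diag(1,1,1,1).

The boundary map ∂_2: C_2 → C_1 maps a triangle to the signed sum of its edges. For instance
  ∂[1,2,4] = [2,4] − [1,4] + [1,2],
  ∂[1,2,3] = [2,3] − [1,3] + [1,2].
The 10×10 boundary matrix has rank 6 and Smith normal form diag(1,1,1,1,1,1).

The boundary map ∂_3: C_3 → C_2 sends each 3-simplex σ to the alternating sum Σ_i (−1)^i (σ with its i-th vertex removed). For instance
  ∂[1,3,4,5] = [3,4,5] − [1,4,5] + [1,3,5] − [1,3,4],
  ∂[1,2,4,5] = [2,4,5] − [1,4,5] + [1,2,5] − [1,2,4].
The 10×5 boundary matrix has rank 4 and Smith normal form diag(1,1,1,1).

From H_k ≅ ker(∂_k) / im(∂_{k+1}) we obtain:

  H_0: rank C_0 − rank ∂_1 = 5 − 4 = 1, and the invariant factors of ∂_1 are all 1, so H_0 ≅ Z.
  H_1: rank ker ∂_1 − rank ∂_2 = (10 − 4) − 6 = 0, and the invariant factors of ∂_2 are all 1, so H_1 ≅ 0.
  H_2: rank ker ∂_2 − rank ∂_3 = (10 − 6) − 4 = 0, and the invariant factors of ∂_3 are all 1, so H_2 ≅ 0.
  H_3: rank ker ∂_3 − rank ∂_4 = (5 − 4) − 0 = 1, and there is no ∂_4, so H_3 ≅ Z.

As a check, the Euler characteristic is 5 − 10 + 10 − 5 = 0, which agrees with 1 − 0 + 0 − 1 = 0.
(K is a triangulation of the 3-sphere S^3.)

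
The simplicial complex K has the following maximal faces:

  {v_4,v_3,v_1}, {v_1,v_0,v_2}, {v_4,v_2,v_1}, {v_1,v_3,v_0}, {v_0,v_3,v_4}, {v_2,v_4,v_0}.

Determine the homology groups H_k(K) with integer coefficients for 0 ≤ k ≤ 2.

Order the vertices as v_0 < v_1 < v_2 < v_3 < v_4. Listing each simplex with vertices in this order, K has dimension 2 with simplices:

  0-simplices (5): [v_0], [v_1], [v_2], [v_3], [v_4]
  1-simplices (9): [v_0,v_1], [v_0,v_2], [v_0,v_3], [v_0,v_4], [v_1,v_2], [v_1,v_3], [v_1,v_4], [v_2,v_4], [v_3,v_4]
  2-simplices (6): [v_0,v_1,v_2], [v_0,v_1,v_3], [v_0,v_2,v_4], [v_0,v_3,v_4], [v_1,v_2,v_4], [v_1,v_3,v_4]

Hence C_0 ≅ Z^5, C_1 ≅ Z^9, C_2 ≅ Z^6.

The boundary map ∂_1: C_1 → C_0 maps an edge to its endpoints' difference, ∂[p,q] = q − p.
As a 5×9 matrix over Z this has rank 4, with invariant factors (1,1,1,1).

The boundary map ∂_2: C_2 → C_1 acts by ∂[p,q,r] = [q,r] − [p,r] + [p,q]. For instance
  ∂[v_0,v_2,v_4] = [v_2,v_4] − [v_0,v_4] + [v_0,v_2],
  ∂[v_1,v_3,v_4] = [v_3,v_4] − [v_1,v_4] + [v_1,v_3].
The 9×6 boundary matrix has rank 5 and Smith normal form diag(1,1,1,1,1).

Reading off H_k = ker ∂_k / im ∂_{k+1}:

  H_0: rank C_0 − rank ∂_1 = 5 − 4 = 1, and the invariant factors of ∂_1 are all 1, so H_0 = Z.
  H_1: rank ker ∂_1 − rank ∂_2 = (9 − 4) − 5 = 0, and the invariant factors of ∂_2 are all 1, so H_1 = 0.
  H_2: rank ker ∂_2 − rank ∂_3 = (6 − 5) − 0 = 1, and there is no ∂_3, so H_2 = Z.

H_0 = Z,  H_1 = 0,  H_2 = Z.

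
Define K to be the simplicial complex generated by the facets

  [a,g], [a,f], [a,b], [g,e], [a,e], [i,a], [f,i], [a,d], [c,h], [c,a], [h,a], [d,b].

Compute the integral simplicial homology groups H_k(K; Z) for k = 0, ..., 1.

Fix the vertex order a < b < c < d < e < f < g < h < i and write every simplex with vertices in increasing order. Then dim K = 1 and the simplices of K are:

  0-simplices (9): a, b, c, d, e, f, g, h, i
  1-simplices (12): ab, ac, ad, ae, af, ag, ah, ai, bd, ch, eg, fi

so the chain groups are C_0 ≅ Z^9, C_1 ≅ Z^12.

Boundary ∂_1: C_1 → C_0 sends each edge [p,q] (with p < q) to q − p. For instance
  ∂ag = g − a.
The 9×12 boundary matrix has rank 8 and Smith normal form diag(1,1,1,1,1,1,1,1).

Reading off H_k = ker ∂_k / im ∂_{k+1}:

  H_0: rank C_0 − rank ∂_1 = 9 − 8 = 1, and the invariant factors of ∂_1 are all 1, so H_0 = Z.
  H_1: rank ker ∂_1 − rank ∂_2 = (12 − 8) − 0 = 4, and there is no ∂_2, so H_1 = Z^4.

As a check, the Euler characteristic is 9 − 12 = -3, which agrees with 1 − 4 = -3.

H_0 = Z,  H_1 = Z^4.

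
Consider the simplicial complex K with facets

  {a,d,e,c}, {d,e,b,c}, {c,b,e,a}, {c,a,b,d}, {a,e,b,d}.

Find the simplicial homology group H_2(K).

H_2 = 0.

Take the total order a < b < c < d < e on the vertex set. Then K (dimension 3) consists of the simplices:

  0-simplices (5): a, b, c, d, e
  1-simplices (10): ab, ac, ad, ae, bc, bd, be, cd, ce, de
  2-simplices (10): abc, abd, abe, acd, ace, ade, bcd, bce, bde, cde
  3-simplices (5): abcd, abce, abde, acde, bcde

Hence C_0 ≅ Z^5, C_1 ≅ Z^10, C_2 ≅ Z^10, C_3 ≅ Z^5.

The boundary map ∂_1: C_1 → C_0 sends each edge [p,q] (with p < q) to q − p.
The 5×10 boundary matrix has rank 4 and Smith normal form diag(1,1,1,1).

∂_2: C_2 → C_1 maps a triangle to the signed sum of its edges. For instance
  ∂cde = de − ce + cd,
  ∂acd = cd − ad + ac.
The resulting 10×10 matrix has rank 6, and its Smith normal form has invariant factors (1,1,1,1,1,1).

The boundary map ∂_3: C_3 → C_2 sends each 3-simplex σ to the alternating sum Σ_i (−1)^i (σ with its i-th vertex removed). For instance
  ∂acde = cde − ade + ace − acd,
  ∂abde = bde − ade + abe − abd.
As a 10×5 matrix over Z this has rank 4, with invariant factors (1,1,1,1).

From H_k ≅ ker(∂_k) / im(∂_{k+1}) we obtain:

  H_2: rank ker ∂_2 − rank ∂_3 = (10 − 6) − 4 = 0, and the invariant factors of ∂_3 are all 1, so H_2 = 0.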